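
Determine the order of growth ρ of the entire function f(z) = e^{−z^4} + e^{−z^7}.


Each summand is entire of order 4 and 7 respectively (as in the single-exponential case). The order of a sum is at most the max of the orders, so ρ ≤ 7. For the lower bound: on |z|=r choose arg z so that -1z^7 is real positive; then |e^{-1z^7}| = e^{1r^7} while |e^{-1z^4}| ≤ e^{1r^4} = o(e^{1r^7}). So |f| ≥ e^{1r^7}(1 − o(1)) and ρ ≥ 7. Hence ρ = max(4, 7) = 7.
Therefore ρ = 7.

Order ρ = 7.


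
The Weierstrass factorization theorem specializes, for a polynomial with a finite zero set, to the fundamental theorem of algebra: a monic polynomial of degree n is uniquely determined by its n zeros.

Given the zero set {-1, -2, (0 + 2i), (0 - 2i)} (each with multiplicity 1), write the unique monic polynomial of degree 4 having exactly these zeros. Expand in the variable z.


The polynomial is p(z) = ∏_{α ∈ S} (z − α), where S = {-1, -2, (0 + 2i), (0 - 2i)}.
Expanding the product yields: p(z) = z^4 + 3·z^3 + 6·z^2 + 12·z + 8.
Note conjugate pairs combine to real quadratics: (z − (0+2i))(z − (0−2i)) = z² + 4.
The resulting polynomial has degree 4 and real coefficients as required.

p(z) = z^4 + 3·z^3 + 6·z^2 + 12·z + 8.


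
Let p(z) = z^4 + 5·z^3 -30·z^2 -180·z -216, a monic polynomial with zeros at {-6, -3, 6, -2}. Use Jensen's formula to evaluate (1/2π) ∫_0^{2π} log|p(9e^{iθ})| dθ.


Zeros: -6, -3, -2, 6; r = 9.
Inside |z| < r: -6, -3, -2, 6. Outside (|z| ≥ r): ∅.
p(0) = -216, so log|p(0)| = log(216) = 5.3753.
Apply Jensen: I(r) = log|p(0)| + Σ_k log(r/|z_k|), summed over zeros inside |z| < r.
  log(r/|z_k|) for z_k = -6: log(9/6) = 0.4055
  log(r/|z_k|) for z_k = -3: log(9/3) = 1.0986
  log(r/|z_k|) for z_k = 6: log(9/6) = 0.4055
  log(r/|z_k|) for z_k = -2: log(9/2) = 1.5041
Sum over inside zeros: 3.4136.
I(r) = log|p(0)| + (inside sum) = 5.3753 + 3.4136 = 8.7889.
Closed form (all zeros inside, monic): I(r) = n·log(r) = 4·log(9) = 8.7889. ✓

I(r) ≈ 8.7889.


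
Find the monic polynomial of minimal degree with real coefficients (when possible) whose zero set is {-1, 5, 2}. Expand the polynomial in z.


The polynomial is p(z) = ∏_{α ∈ S} (z − α), where S = {-1, 5, 2}.
Expanding the product yields: p(z) = z^3 -6·z^2 + 3·z + 10.
The resulting polynomial has degree 3 and real coefficients as required.

p(z) = z^3 -6·z^2 + 3·z + 10.


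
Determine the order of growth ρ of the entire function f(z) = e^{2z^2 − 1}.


|e^{2z^2 − 1}| = e^{Re(2·z^2) + -1} ≤ e^{2|z|^2 + -1} = e^{2r^2 + -1} on |z| = r, so ρ ≤ 2. Choosing z on |z|=r so that 2·z^2 is real positive (always possible by picking arg z appropriately) gives |f(z)| = e^{2r^2 + -1}, matching the bound. The additive constant -1 does not affect log log M(r) ~ 2·log r. Hence ρ = 2.
Therefore ρ = 2.

Order ρ = 2.


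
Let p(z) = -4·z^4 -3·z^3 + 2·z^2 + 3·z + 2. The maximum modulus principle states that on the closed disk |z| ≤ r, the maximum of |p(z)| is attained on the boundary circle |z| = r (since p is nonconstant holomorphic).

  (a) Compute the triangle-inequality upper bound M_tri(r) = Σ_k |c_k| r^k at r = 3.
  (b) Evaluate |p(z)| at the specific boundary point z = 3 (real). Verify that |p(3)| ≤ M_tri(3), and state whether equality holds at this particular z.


Coefficients: c_0 = 2, c_1 = 3, c_2 = 2, c_3 = -3, c_4 = -4. Radius r = 3.
Part (a). Triangle bound: M_tri(r) = Σ_k |c_k| r^k
  = |2|·3^0 + |3|·3^1 + |2|·3^2 + |-3|·3^3 + |-4|·3^4
  = 2 + 9 + 18 + 81 + 324 = 434.
This bounds M(r) := max_{|z|=r} |p(z)| from above; equality holds iff all terms c_k z^k can be made to align in phase at a single z on |z|=r.
Part (b). At z = 3 (real, on the circle |z| = r):
  p(3) = (2)·3^0 + (3)·3^1 + (2)·3^2 + (-3)·3^3 + (-4)·3^4 = -376.
  |p(3)| = 376.
Check: |p(3)| = 376 ≤ 434 = M_tri(3). ✓ Equality does not hold at z = 3 (the coefficients have mixed signs, so the terms do not all align in phase there).

M_tri(3) = 434; |p(3)| = 376; equality at z=3: no.


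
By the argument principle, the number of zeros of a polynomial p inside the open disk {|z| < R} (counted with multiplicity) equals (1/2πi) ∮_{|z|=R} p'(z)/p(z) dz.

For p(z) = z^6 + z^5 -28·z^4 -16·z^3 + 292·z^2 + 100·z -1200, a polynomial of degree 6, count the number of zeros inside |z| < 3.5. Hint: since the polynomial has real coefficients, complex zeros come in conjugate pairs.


The zeros of p are: (-3 + 1i), (-3 - 1i), -4, 3, (3 + 1i), (3 - 1i).
Their magnitudes are: 3.162, 3.162, 4, 3, 3.162, 3.162.
Zeros with |z| < R = 3.5: (-3 + 1i), (-3 - 1i), 3, (3 + 1i), (3 - 1i).
Count = 5.
By the argument principle, (1/2πi) ∮_{|z|=R} p'(z)/p(z) dz equals exactly this count.

Number of zeros inside |z| < 3.5: 5.


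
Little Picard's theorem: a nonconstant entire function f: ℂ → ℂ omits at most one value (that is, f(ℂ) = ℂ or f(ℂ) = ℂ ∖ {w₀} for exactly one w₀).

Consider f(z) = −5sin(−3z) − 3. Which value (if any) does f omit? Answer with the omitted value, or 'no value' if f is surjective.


Little Picard bounds the complement of f(ℂ) to at most one point.
sin is entire and surjective onto ℂ: for every w ∈ ℂ, sin(ζ) = w has a solution ζ ∈ ℂ (e.g., via the complex inverse arcsin). With ζ = −3z this gives z = ζ/(-3). Then -5·sin(−3z) takes every value in -5·ℂ = ℂ, and adding -3 is a bijection of ℂ. So f is surjective and omits no value. (Note: only on the real line is sin bounded by [−1, 1].)

Omitted value: no value.


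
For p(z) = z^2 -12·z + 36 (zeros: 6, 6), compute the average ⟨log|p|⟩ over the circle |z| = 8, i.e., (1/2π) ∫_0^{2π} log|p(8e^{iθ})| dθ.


Zeros: 6, 6; r = 8.
Inside |z| < r: 6, 6. Outside (|z| ≥ r): ∅.
p(0) = 36, so log|p(0)| = log(36) = 3.5835.
Apply Jensen: I(r) = log|p(0)| + Σ_k log(r/|z_k|), summed over zeros inside |z| < r.
  log(r/|z_k|) for z_k = 6: log(8/6) = 0.2877
  log(r/|z_k|) for z_k = 6: log(8/6) = 0.2877
Sum over inside zeros: 0.5754.
I(r) = log|p(0)| + (inside sum) = 3.5835 + 0.5754 = 4.1589.
Closed form (all zeros inside, monic): I(r) = n·log(r) = 2·log(8) = 4.1589. ✓

I(r) ≈ 4.1589.


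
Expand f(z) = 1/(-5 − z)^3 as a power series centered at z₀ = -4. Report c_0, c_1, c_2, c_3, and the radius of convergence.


Let w = z − z₀, so z = z₀ + w.
Then -5 − z = -5 − (z₀ + w) = (-5 − z₀) − w = -1 − w.
f(z) = 1/(-1 − w)^3 = (1/(-1)^3) · (1 − w/(-1))^{−3}.
By the binomial series (1−u)^{−3} = Σ_{n≥0} C(n+2, 2) u^n for |u|<1, with u = w/(-1):
  c_n = C(n+2, 2) / (-1)^(n+3).
  c_0 = 1/(-1)^3 = -1.
  c_1 = 3/(-1)^4 = 3.
  c_2 = 6/(-1)^5 = -6.
  c_3 = 10/(-1)^6 = 10.
The series is valid for |w/d| < 1, i.e. |z − z₀| < |d|.
Radius of convergence: R = |-5 − z₀| = |-1| = 1 (distance from z₀ to the singularity z = -5).

c_0 = -1, c_1 = 3, c_2 = -6, c_3 = 10; R = 1.


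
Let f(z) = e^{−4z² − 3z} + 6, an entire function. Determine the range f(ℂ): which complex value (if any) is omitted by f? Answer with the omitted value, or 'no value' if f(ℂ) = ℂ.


Little Picard bounds the complement of f(ℂ) to at most one point.
The exponent g(z) = −4z² − 3z is a nonconstant polynomial, hence surjective onto ℂ. So e^{g(z)} takes every value in {e^w : w ∈ ℂ} = ℂ ∖ {0}. Adding 6 shifts the range to ℂ ∖ {6}. f omits exactly 6.

Omitted value: 6.


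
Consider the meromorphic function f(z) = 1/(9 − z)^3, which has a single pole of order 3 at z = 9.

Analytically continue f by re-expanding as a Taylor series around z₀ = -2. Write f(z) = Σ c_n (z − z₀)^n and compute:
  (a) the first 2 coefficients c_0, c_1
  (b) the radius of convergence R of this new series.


Let w = z − z₀, so z = z₀ + w.
Then 9 − z = 9 − (z₀ + w) = (9 − z₀) − w = 11 − w.
f(z) = 1/(11 − w)^3 = (1/(11)^3) · (1 − w/(11))^{−3}.
By the binomial series (1−u)^{−3} = Σ_{n≥0} C(n+2, 2) u^n for |u|<1, with u = w/(11):
  c_n = C(n+2, 2) / (11)^(n+3).
  c_0 = 1/(11)^3 = 1/1331.
  c_1 = 3/(11)^4 = 3/14641.
The series is valid for |w/d| < 1, i.e. |z − z₀| < |d|.
Radius of convergence: R = |9 − z₀| = |11| = 11 (distance from z₀ to the singularity z = 9).

c_0 = 1/1331, c_1 = 3/14641; R = 11.


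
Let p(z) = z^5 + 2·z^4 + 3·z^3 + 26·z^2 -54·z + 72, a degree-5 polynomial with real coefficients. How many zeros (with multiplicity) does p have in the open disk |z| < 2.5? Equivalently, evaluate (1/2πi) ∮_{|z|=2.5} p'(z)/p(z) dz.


The zeros of p are: (1 + 1i), (1 - 1i), (0 + 3i), (0 - 3i), -4.
Their magnitudes are: 1.414, 1.414, 3, 3, 4.
Zeros with |z| < R = 2.5: (1 + 1i), (1 - 1i).
Count = 2.
By the argument principle, (1/2πi) ∮_{|z|=R} p'(z)/p(z) dz equals exactly this count.

Number of zeros inside |z| < 2.5: 2.


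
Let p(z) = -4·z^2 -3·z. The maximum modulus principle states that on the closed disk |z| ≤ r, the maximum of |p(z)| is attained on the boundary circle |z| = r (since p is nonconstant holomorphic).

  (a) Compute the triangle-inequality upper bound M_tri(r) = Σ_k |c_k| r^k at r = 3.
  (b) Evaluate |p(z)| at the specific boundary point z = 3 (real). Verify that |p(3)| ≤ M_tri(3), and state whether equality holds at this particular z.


Coefficients: c_0 = 0, c_1 = -3, c_2 = -4. Radius r = 3.
Part (a). Triangle bound: M_tri(r) = Σ_k |c_k| r^k
  = |0|·3^0 + |-3|·3^1 + |-4|·3^2
  = 0 + 9 + 36 = 45.
This bounds M(r) := max_{|z|=r} |p(z)| from above; equality holds iff all terms c_k z^k can be made to align in phase at a single z on |z|=r.
Part (b). At z = 3 (real, on the circle |z| = r):
  p(3) = (0)·3^0 + (-3)·3^1 + (-4)·3^2 = -45.
  |p(3)| = 45.
Since all nonzero coefficients share the same sign, |p(3)| = 45 = M_tri(3); the triangle bound is attained at z = 3, so in fact M(r) = 45.

M_tri(3) = 45; |p(3)| = 45; equality at z=3: yes.


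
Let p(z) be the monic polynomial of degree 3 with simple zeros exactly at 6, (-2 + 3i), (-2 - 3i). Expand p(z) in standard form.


The polynomial is p(z) = ∏_{α ∈ S} (z − α), where S = {6, (-2 + 3i), (-2 - 3i)}.
Expanding the product yields: p(z) = z^3 -2·z^2 -11·z -78.
Note conjugate pairs combine to real quadratics: (z − (-2+3i))(z − (-2−3i)) = z² + 4z + 13.
The resulting polynomial has degree 3 and real coefficients as required.

p(z) = z^3 -2·z^2 -11·z -78.


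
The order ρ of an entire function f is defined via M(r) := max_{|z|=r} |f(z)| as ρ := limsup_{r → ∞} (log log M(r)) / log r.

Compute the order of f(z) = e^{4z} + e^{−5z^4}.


Each summand is entire of order 1 and 4 respectively (as in the single-exponential case). The order of a sum is at most the max of the orders, so ρ ≤ 4. For the lower bound: on |z|=r choose arg z so that -5z^4 is real positive; then |e^{-5z^4}| = e^{5r^4} while |e^{4z}| ≤ e^{4r^1} = o(e^{5r^4}). So |f| ≥ e^{5r^4}(1 − o(1)) and ρ ≥ 4. Hence ρ = max(1, 4) = 4.
Therefore ρ = 4.

Order ρ = 4.


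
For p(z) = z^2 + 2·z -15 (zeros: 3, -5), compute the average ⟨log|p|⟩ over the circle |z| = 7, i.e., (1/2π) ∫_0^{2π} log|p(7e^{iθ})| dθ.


Zeros: -5, 3; r = 7.
Inside |z| < r: -5, 3. Outside (|z| ≥ r): ∅.
p(0) = -15, so log|p(0)| = log(15) = 2.7081.
Apply Jensen: I(r) = log|p(0)| + Σ_k log(r/|z_k|), summed over zeros inside |z| < r.
  log(r/|z_k|) for z_k = 3: log(7/3) = 0.8473
  log(r/|z_k|) for z_k = -5: log(7/5) = 0.3365
Sum over inside zeros: 1.1838.
I(r) = log|p(0)| + (inside sum) = 2.7081 + 1.1838 = 3.8918.
Closed form (all zeros inside, monic): I(r) = n·log(r) = 2·log(7) = 3.8918. ✓

I(r) ≈ 3.8918.


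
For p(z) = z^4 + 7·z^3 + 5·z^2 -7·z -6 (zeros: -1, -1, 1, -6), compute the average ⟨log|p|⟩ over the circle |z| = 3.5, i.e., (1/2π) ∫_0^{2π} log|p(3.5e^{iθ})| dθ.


Zeros: -6, -1, -1, 1; r = 3.5.
Inside |z| < r: -1, -1, 1. Outside (|z| ≥ r): -6.
p(0) = -6, so log|p(0)| = log(6) = 1.7918.
Apply Jensen: I(r) = log|p(0)| + Σ_k log(r/|z_k|), summed over zeros inside |z| < r.
  log(r/|z_k|) for z_k = -1: log(3.5/1) = 1.2528
  log(r/|z_k|) for z_k = -1: log(3.5/1) = 1.2528
  log(r/|z_k|) for z_k = 1: log(3.5/1) = 1.2528
  Outside zeros (-6) contribute nothing to the Jensen sum.
Sum over inside zeros: 3.7583.
I(r) = log|p(0)| + (inside sum) = 1.7918 + 3.7583 = 5.5500.
Note: since some zeros are outside |z| ≤ r, the simplified n·log(r) form does NOT apply — only the inside zeros contribute.

I(r) ≈ 5.5500.


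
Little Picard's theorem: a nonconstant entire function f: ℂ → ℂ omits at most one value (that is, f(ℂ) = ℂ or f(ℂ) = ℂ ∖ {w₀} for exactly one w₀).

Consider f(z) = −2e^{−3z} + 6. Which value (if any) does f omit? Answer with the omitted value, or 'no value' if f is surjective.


Little Picard bounds the complement of f(ℂ) to at most one point.
e^{−3z} is never zero on ℂ, so -2·e^{−3z} takes every value in ℂ ∖ {0}. Adding 6 shifts the range to ℂ ∖ {6}. Thus f omits exactly the value 6.

Omitted value: 6.


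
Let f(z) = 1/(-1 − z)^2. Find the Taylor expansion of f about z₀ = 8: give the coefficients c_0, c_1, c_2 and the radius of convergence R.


Let w = z − z₀, so z = z₀ + w.
Then -1 − z = -1 − (z₀ + w) = (-1 − z₀) − w = -9 − w.
f(z) = 1/(-9 − w)^2 = (1/(-9)^2) · (1 − w/(-9))^{−2}.
By the binomial series (1−u)^{−2} = Σ_{n≥0} C(n+1, 1) u^n for |u|<1, with u = w/(-9):
  c_n = C(n+1, 1) / (-9)^(n+2).
  c_0 = 1/(-9)^2 = 1/81.
  c_1 = 2/(-9)^3 = -2/729.
  c_2 = 3/(-9)^4 = 1/2187.
The series is valid for |w/d| < 1, i.e. |z − z₀| < |d|.
Radius of convergence: R = |-1 − z₀| = |-9| = 9 (distance from z₀ to the singularity z = -1).

c_0 = 1/81, c_1 = -2/729, c_2 = 1/2187; R = 9.


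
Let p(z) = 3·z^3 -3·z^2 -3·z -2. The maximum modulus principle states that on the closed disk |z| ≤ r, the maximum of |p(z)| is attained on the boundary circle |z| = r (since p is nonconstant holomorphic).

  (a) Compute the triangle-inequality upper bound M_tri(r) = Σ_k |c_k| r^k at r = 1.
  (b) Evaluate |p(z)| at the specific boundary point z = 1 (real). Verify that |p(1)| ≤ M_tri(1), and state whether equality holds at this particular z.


Coefficients: c_0 = -2, c_1 = -3, c_2 = -3, c_3 = 3. Radius r = 1.
Part (a). Triangle bound: M_tri(r) = Σ_k |c_k| r^k
  = |-2|·1^0 + |-3|·1^1 + |-3|·1^2 + |3|·1^3
  = 2 + 3 + 3 + 3 = 11.
This bounds M(r) := max_{|z|=r} |p(z)| from above; equality holds iff all terms c_k z^k can be made to align in phase at a single z on |z|=r.
Part (b). At z = 1 (real, on the circle |z| = r):
  p(1) = (-2)·1^0 + (-3)·1^1 + (-3)·1^2 + (3)·1^3 = -5.
  |p(1)| = 5.
Check: |p(1)| = 5 ≤ 11 = M_tri(1). ✓ Equality does not hold at z = 1 (the coefficients have mixed signs, so the terms do not all align in phase there).

M_tri(1) = 11; |p(1)| = 5; equality at z=1: no.


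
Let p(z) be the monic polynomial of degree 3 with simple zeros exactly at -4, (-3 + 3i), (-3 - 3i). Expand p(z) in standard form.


The polynomial is p(z) = ∏_{α ∈ S} (z − α), where S = {-4, (-3 + 3i), (-3 - 3i)}.
Expanding the product yields: p(z) = z^3 + 10·z^2 + 42·z + 72.
Note conjugate pairs combine to real quadratics: (z − (-3+3i))(z − (-3−3i)) = z² + 6z + 18.
The resulting polynomial has degree 3 and real coefficients as required.

p(z) = z^3 + 10·z^2 + 42·z + 72.


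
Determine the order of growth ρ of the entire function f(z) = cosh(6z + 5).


cosh(w) is a linear combination of e^{iw} and e^{−iw} (or e^w, e^{−w} in the hyperbolic case), so |cosh(w)| ≤ e^{|w|}. With w = 6z + 5, |w| ≤ 6|z| + 5 = 6r + 5 on |z| = r, giving M(r) ≤ e^{6r + 5}, so ρ ≤ 1. On a suitable ray (z = it for sin/cos; z = t for sinh/cosh, t real → ∞), |cosh(6z + 5)| grows like e^{6|t|}/2, so ρ ≥ 1. Hence ρ = 1.
Therefore ρ = 1.

Order ρ = 1.


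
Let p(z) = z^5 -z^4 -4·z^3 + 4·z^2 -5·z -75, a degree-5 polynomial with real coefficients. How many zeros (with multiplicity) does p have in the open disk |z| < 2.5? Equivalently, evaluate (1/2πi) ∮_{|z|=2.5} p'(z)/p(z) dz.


The zeros of p are: (-2 + 1i), (-2 - 1i), 3, (1 + 2i), (1 - 2i).
Their magnitudes are: 2.236, 2.236, 3, 2.236, 2.236.
Zeros with |z| < R = 2.5: (-2 + 1i), (-2 - 1i), (1 + 2i), (1 - 2i).
Count = 4.
By the argument principle, (1/2πi) ∮_{|z|=R} p'(z)/p(z) dz equals exactly this count.

Number of zeros inside |z| < 2.5: 4.


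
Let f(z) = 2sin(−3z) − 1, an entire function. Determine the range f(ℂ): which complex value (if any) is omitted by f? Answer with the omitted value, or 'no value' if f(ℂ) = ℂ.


Little Picard bounds the complement of f(ℂ) to at most one point.
sin is entire and surjective onto ℂ: for every w ∈ ℂ, sin(ζ) = w has a solution ζ ∈ ℂ (e.g., via the complex inverse arcsin). With ζ = −3z this gives z = ζ/(-3). Then 2·sin(−3z) takes every value in 2·ℂ = ℂ, and adding -1 is a bijection of ℂ. So f is surjective and omits no value. (Note: only on the real line is sin bounded by [−1, 1].)

Omitted value: no value.


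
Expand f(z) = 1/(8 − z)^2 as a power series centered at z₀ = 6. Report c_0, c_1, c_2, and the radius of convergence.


Let w = z − z₀, so z = z₀ + w.
Then 8 − z = 8 − (z₀ + w) = (8 − z₀) − w = 2 − w.
f(z) = 1/(2 − w)^2 = (1/(2)^2) · (1 − w/(2))^{−2}.
By the binomial series (1−u)^{−2} = Σ_{n≥0} C(n+1, 1) u^n for |u|<1, with u = w/(2):
  c_n = C(n+1, 1) / (2)^(n+2).
  c_0 = 1/(2)^2 = 1/4.
  c_1 = 2/(2)^3 = 1/4.
  c_2 = 3/(2)^4 = 3/16.
The series is valid for |w/d| < 1, i.e. |z − z₀| < |d|.
Radius of convergence: R = |8 − z₀| = |2| = 2 (distance from z₀ to the singularity z = 8).

c_0 = 1/4, c_1 = 1/4, c_2 = 3/16; R = 2.


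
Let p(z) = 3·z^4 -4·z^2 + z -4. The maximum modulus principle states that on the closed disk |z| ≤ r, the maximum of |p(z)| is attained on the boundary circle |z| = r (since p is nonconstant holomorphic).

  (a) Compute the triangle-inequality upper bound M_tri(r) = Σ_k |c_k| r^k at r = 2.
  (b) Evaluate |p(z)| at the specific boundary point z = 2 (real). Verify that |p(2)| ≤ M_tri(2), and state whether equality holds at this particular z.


Coefficients: c_0 = -4, c_1 = 1, c_2 = -4, c_3 = 0, c_4 = 3. Radius r = 2.
Part (a). Triangle bound: M_tri(r) = Σ_k |c_k| r^k
  = |-4|·2^0 + |1|·2^1 + |-4|·2^2 + |0|·2^3 + |3|·2^4
  = 4 + 2 + 16 + 0 + 48 = 70.
This bounds M(r) := max_{|z|=r} |p(z)| from above; equality holds iff all terms c_k z^k can be made to align in phase at a single z on |z|=r.
Part (b). At z = 2 (real, on the circle |z| = r):
  p(2) = (-4)·2^0 + (1)·2^1 + (-4)·2^2 + (0)·2^3 + (3)·2^4 = 30.
  |p(2)| = 30.
Check: |p(2)| = 30 ≤ 70 = M_tri(2). ✓ Equality does not hold at z = 2 (the coefficients have mixed signs, so the terms do not all align in phase there).

M_tri(2) = 70; |p(2)| = 30; equality at z=2: no.


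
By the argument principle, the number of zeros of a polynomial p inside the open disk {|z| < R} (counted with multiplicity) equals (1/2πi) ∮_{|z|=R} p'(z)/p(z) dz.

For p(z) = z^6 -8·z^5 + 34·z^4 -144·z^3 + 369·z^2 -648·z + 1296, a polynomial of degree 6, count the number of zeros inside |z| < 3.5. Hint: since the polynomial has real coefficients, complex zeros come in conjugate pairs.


The zeros of p are: 4, (0 + 3i), (0 - 3i), 4, (0 + 3i), (0 - 3i).
Their magnitudes are: 4, 3, 3, 4, 3, 3.
Zeros with |z| < R = 3.5: (0 + 3i), (0 - 3i), (0 + 3i), (0 - 3i).
Count = 4.
By the argument principle, (1/2πi) ∮_{|z|=R} p'(z)/p(z) dz equals exactly this count.

Number of zeros inside |z| < 3.5: 4.


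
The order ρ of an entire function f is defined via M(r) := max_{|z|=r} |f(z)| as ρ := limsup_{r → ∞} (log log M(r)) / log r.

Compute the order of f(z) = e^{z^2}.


|e^{z^2}| = e^{Re(1·z^2) + 0} ≤ e^{1|z|^2 + 0} = e^{1r^2 + 0} on |z| = r, so ρ ≤ 2. Choosing z on |z|=r so that 1·z^2 is real positive (always possible by picking arg z appropriately) gives |f(z)| = e^{1r^2 + 0}, matching the bound. The additive constant 0 does not affect log log M(r) ~ 2·log r. Hence ρ = 2.
Therefore ρ = 2.

Order ρ = 2.


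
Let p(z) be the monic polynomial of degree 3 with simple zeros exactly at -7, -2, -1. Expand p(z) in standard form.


The polynomial is p(z) = ∏_{α ∈ S} (z − α), where S = {-7, -2, -1}.
Expanding the product yields: p(z) = z^3 + 10·z^2 + 23·z + 14.
The resulting polynomial has degree 3 and real coefficients as required.

p(z) = z^3 + 10·z^2 + 23·z + 14.


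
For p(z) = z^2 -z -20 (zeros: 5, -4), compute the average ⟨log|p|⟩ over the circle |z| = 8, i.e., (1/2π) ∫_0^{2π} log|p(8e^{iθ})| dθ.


Zeros: -4, 5; r = 8.
Inside |z| < r: -4, 5. Outside (|z| ≥ r): ∅.
p(0) = -20, so log|p(0)| = log(20) = 2.9957.
Apply Jensen: I(r) = log|p(0)| + Σ_k log(r/|z_k|), summed over zeros inside |z| < r.
  log(r/|z_k|) for z_k = 5: log(8/5) = 0.4700
  log(r/|z_k|) for z_k = -4: log(8/4) = 0.6931
Sum over inside zeros: 1.1632.
I(r) = log|p(0)| + (inside sum) = 2.9957 + 1.1632 = 4.1589.
Closed form (all zeros inside, monic): I(r) = n·log(r) = 2·log(8) = 4.1589. ✓

I(r) ≈ 4.1589.


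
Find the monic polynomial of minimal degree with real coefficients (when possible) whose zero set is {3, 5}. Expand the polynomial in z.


The polynomial is p(z) = ∏_{α ∈ S} (z − α), where S = {3, 5}.
Expanding the product yields: p(z) = z^2 -8·z + 15.
The resulting polynomial has degree 2 and real coefficients as required.

p(z) = z^2 -8·z + 15.


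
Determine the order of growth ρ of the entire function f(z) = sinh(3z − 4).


sinh(w) is a linear combination of e^{iw} and e^{−iw} (or e^w, e^{−w} in the hyperbolic case), so |sinh(w)| ≤ e^{|w|}. With w = 3z − 4, |w| ≤ 3|z| + 4 = 3r + 4 on |z| = r, giving M(r) ≤ e^{3r + 4}, so ρ ≤ 1. On a suitable ray (z = it for sin/cos; z = t for sinh/cosh, t real → ∞), |sinh(3z − 4)| grows like e^{3|t|}/2, so ρ ≥ 1. Hence ρ = 1.
Therefore ρ = 1.

Order ρ = 1.


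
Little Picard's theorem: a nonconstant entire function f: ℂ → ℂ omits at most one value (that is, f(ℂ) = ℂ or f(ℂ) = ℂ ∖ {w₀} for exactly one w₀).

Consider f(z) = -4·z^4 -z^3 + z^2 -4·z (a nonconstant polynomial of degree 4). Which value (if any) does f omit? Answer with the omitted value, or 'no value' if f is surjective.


Little Picard bounds the complement of f(ℂ) to at most one point.
For every w ∈ ℂ, the equation p(z) − w = 0 is a nonconstant polynomial in z and hence has at least one root by the fundamental theorem of algebra. So p is surjective onto ℂ, omitting no value.

Omitted value: no value.


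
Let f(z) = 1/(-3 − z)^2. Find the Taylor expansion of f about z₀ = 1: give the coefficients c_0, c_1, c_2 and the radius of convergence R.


Let w = z − z₀, so z = z₀ + w.
Then -3 − z = -3 − (z₀ + w) = (-3 − z₀) − w = -4 − w.
f(z) = 1/(-4 − w)^2 = (1/(-4)^2) · (1 − w/(-4))^{−2}.
By the binomial series (1−u)^{−2} = Σ_{n≥0} C(n+1, 1) u^n for |u|<1, with u = w/(-4):
  c_n = C(n+1, 1) / (-4)^(n+2).
  c_0 = 1/(-4)^2 = 1/16.
  c_1 = 2/(-4)^3 = -1/32.
  c_2 = 3/(-4)^4 = 3/256.
The series is valid for |w/d| < 1, i.e. |z − z₀| < |d|.
Radius of convergence: R = |-3 − z₀| = |-4| = 4 (distance from z₀ to the singularity z = -3).

c_0 = 1/16, c_1 = -1/32, c_2 = 3/256; R = 4.


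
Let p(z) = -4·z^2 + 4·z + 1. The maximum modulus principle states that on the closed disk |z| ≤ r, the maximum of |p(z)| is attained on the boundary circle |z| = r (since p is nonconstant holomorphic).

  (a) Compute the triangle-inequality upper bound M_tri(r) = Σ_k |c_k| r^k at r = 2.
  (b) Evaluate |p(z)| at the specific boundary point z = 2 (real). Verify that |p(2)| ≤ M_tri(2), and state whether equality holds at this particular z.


Coefficients: c_0 = 1, c_1 = 4, c_2 = -4. Radius r = 2.
Part (a). Triangle bound: M_tri(r) = Σ_k |c_k| r^k
  = |1|·2^0 + |4|·2^1 + |-4|·2^2
  = 1 + 8 + 16 = 25.
This bounds M(r) := max_{|z|=r} |p(z)| from above; equality holds iff all terms c_k z^k can be made to align in phase at a single z on |z|=r.
Part (b). At z = 2 (real, on the circle |z| = r):
  p(2) = (1)·2^0 + (4)·2^1 + (-4)·2^2 = -7.
  |p(2)| = 7.
Check: |p(2)| = 7 ≤ 25 = M_tri(2). ✓ Equality does not hold at z = 2 (the coefficients have mixed signs, so the terms do not all align in phase there).

M_tri(2) = 25; |p(2)| = 7; equality at z=2: no.


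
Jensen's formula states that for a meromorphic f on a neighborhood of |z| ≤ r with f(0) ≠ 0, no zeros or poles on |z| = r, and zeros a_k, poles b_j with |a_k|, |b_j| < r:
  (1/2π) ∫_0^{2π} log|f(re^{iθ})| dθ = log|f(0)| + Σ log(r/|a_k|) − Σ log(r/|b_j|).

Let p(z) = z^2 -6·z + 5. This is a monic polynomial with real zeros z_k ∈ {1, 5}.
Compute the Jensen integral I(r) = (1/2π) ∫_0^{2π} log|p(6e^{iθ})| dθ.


Zeros: 1, 5; r = 6.
Inside |z| < r: 1, 5. Outside (|z| ≥ r): ∅.
p(0) = 5, so log|p(0)| = log(5) = 1.6094.
Apply Jensen: I(r) = log|p(0)| + Σ_k log(r/|z_k|), summed over zeros inside |z| < r.
  log(r/|z_k|) for z_k = 1: log(6/1) = 1.7918
  log(r/|z_k|) for z_k = 5: log(6/5) = 0.1823
Sum over inside zeros: 1.9741.
I(r) = log|p(0)| + (inside sum) = 1.6094 + 1.9741 = 3.5835.
Closed form (all zeros inside, monic): I(r) = n·log(r) = 2·log(6) = 3.5835. ✓

I(r) ≈ 3.5835.


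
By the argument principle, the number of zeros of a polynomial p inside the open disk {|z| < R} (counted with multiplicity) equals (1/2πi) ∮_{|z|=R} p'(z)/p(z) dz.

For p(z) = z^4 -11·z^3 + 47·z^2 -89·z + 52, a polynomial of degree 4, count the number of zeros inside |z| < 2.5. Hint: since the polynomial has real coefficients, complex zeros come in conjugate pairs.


The zeros of p are: 4, (3 + 2i), (3 - 2i), 1.
Their magnitudes are: 4, 3.606, 3.606, 1.
Zeros with |z| < R = 2.5: 1.
Count = 1.
By the argument principle, (1/2πi) ∮_{|z|=R} p'(z)/p(z) dz equals exactly this count.

Number of zeros inside |z| < 2.5: 1.


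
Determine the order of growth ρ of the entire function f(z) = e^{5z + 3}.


|e^{5z + 3}| = e^{Re(5·z) + 3} ≤ e^{5|z|^1 + 3} = e^{5r^1 + 3} on |z| = r, so ρ ≤ 1. Choosing z on |z|=r so that 5·z is real positive (always possible by picking arg z appropriately) gives |f(z)| = e^{5r^1 + 3}, matching the bound. The additive constant 3 does not affect log log M(r) ~ 1·log r. Hence ρ = 1.
Therefore ρ = 1.

Order ρ = 1.


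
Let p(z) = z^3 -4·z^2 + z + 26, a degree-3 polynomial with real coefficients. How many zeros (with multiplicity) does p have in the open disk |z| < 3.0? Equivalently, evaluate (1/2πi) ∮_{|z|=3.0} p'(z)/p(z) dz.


The zeros of p are: (3 + 2i), (3 - 2i), -2.
Their magnitudes are: 3.606, 3.606, 2.
Zeros with |z| < R = 3.0: -2.
Count = 1.
By the argument principle, (1/2πi) ∮_{|z|=R} p'(z)/p(z) dz equals exactly this count.

Number of zeros inside |z| < 3.0: 1.


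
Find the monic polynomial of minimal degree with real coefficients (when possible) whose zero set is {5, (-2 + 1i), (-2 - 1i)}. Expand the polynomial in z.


The polynomial is p(z) = ∏_{α ∈ S} (z − α), where S = {5, (-2 + 1i), (-2 - 1i)}.
Expanding the product yields: p(z) = z^3 -z^2 -15·z -25.
Note conjugate pairs combine to real quadratics: (z − (-2+1i))(z − (-2−1i)) = z² + 4z + 5.
The resulting polynomial has degree 3 and real coefficients as required.

p(z) = z^3 -z^2 -15·z -25.


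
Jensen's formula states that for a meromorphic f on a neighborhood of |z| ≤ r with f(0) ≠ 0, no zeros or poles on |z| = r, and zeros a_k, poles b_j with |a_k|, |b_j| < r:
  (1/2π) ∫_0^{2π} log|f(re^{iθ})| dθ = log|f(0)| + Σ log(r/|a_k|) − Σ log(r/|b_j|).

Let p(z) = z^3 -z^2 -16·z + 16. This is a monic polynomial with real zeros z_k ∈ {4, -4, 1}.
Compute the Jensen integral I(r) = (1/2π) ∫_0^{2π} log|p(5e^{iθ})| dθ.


Zeros: -4, 1, 4; r = 5.
Inside |z| < r: -4, 1, 4. Outside (|z| ≥ r): ∅.
p(0) = 16, so log|p(0)| = log(16) = 2.7726.
Apply Jensen: I(r) = log|p(0)| + Σ_k log(r/|z_k|), summed over zeros inside |z| < r.
  log(r/|z_k|) for z_k = 4: log(5/4) = 0.2231
  log(r/|z_k|) for z_k = -4: log(5/4) = 0.2231
  log(r/|z_k|) for z_k = 1: log(5/1) = 1.6094
Sum over inside zeros: 2.0557.
I(r) = log|p(0)| + (inside sum) = 2.7726 + 2.0557 = 4.8283.
Closed form (all zeros inside, monic): I(r) = n·log(r) = 3·log(5) = 4.8283. ✓

I(r) ≈ 4.8283.


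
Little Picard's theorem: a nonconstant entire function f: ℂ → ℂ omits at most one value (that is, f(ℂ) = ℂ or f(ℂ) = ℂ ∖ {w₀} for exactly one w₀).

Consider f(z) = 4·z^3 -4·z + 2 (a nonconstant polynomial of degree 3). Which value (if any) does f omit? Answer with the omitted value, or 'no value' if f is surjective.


Little Picard bounds the complement of f(ℂ) to at most one point.
For every w ∈ ℂ, the equation p(z) − w = 0 is a nonconstant polynomial in z and hence has at least one root by the fundamental theorem of algebra. So p is surjective onto ℂ, omitting no value.

Omitted value: no value.


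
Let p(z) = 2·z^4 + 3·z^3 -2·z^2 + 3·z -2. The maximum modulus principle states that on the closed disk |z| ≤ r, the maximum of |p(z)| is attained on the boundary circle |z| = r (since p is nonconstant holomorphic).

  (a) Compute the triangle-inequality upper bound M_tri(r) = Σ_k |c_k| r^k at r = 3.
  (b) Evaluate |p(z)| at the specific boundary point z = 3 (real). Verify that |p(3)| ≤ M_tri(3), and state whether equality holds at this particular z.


Coefficients: c_0 = -2, c_1 = 3, c_2 = -2, c_3 = 3, c_4 = 2. Radius r = 3.
Part (a). Triangle bound: M_tri(r) = Σ_k |c_k| r^k
  = |-2|·3^0 + |3|·3^1 + |-2|·3^2 + |3|·3^3 + |2|·3^4
  = 2 + 9 + 18 + 81 + 162 = 272.
This bounds M(r) := max_{|z|=r} |p(z)| from above; equality holds iff all terms c_k z^k can be made to align in phase at a single z on |z|=r.
Part (b). At z = 3 (real, on the circle |z| = r):
  p(3) = (-2)·3^0 + (3)·3^1 + (-2)·3^2 + (3)·3^3 + (2)·3^4 = 232.
  |p(3)| = 232.
Check: |p(3)| = 232 ≤ 272 = M_tri(3). ✓ Equality does not hold at z = 3 (the coefficients have mixed signs, so the terms do not all align in phase there).

M_tri(3) = 272; |p(3)| = 232; equality at z=3: no.


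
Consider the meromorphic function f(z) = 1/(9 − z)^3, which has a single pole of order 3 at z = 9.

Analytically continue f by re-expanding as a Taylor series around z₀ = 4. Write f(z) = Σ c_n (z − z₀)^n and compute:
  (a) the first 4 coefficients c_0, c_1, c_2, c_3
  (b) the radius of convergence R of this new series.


Let w = z − z₀, so z = z₀ + w.
Then 9 − z = 9 − (z₀ + w) = (9 − z₀) − w = 5 − w.
f(z) = 1/(5 − w)^3 = (1/(5)^3) · (1 − w/(5))^{−3}.
By the binomial series (1−u)^{−3} = Σ_{n≥0} C(n+2, 2) u^n for |u|<1, with u = w/(5):
  c_n = C(n+2, 2) / (5)^(n+3).
  c_0 = 1/(5)^3 = 1/125.
  c_1 = 3/(5)^4 = 3/625.
  c_2 = 6/(5)^5 = 6/3125.
  c_3 = 10/(5)^6 = 2/3125.
The series is valid for |w/d| < 1, i.e. |z − z₀| < |d|.
Radius of convergence: R = |9 − z₀| = |5| = 5 (distance from z₀ to the singularity z = 9).

c_0 = 1/125, c_1 = 3/625, c_2 = 6/3125, c_3 = 2/3125; R = 5.


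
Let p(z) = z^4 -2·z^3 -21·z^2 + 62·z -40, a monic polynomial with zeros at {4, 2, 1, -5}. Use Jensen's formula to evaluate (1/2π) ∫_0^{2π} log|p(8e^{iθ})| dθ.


Zeros: -5, 1, 2, 4; r = 8.
Inside |z| < r: -5, 1, 2, 4. Outside (|z| ≥ r): ∅.
p(0) = -40, so log|p(0)| = log(40) = 3.6889.
Apply Jensen: I(r) = log|p(0)| + Σ_k log(r/|z_k|), summed over zeros inside |z| < r.
  log(r/|z_k|) for z_k = 4: log(8/4) = 0.6931
  log(r/|z_k|) for z_k = 2: log(8/2) = 1.3863
  log(r/|z_k|) for z_k = 1: log(8/1) = 2.0794
  log(r/|z_k|) for z_k = -5: log(8/5) = 0.4700
Sum over inside zeros: 4.6289.
I(r) = log|p(0)| + (inside sum) = 3.6889 + 4.6289 = 8.3178.
Closed form (all zeros inside, monic): I(r) = n·log(r) = 4·log(8) = 8.3178. ✓

I(r) ≈ 8.3178.


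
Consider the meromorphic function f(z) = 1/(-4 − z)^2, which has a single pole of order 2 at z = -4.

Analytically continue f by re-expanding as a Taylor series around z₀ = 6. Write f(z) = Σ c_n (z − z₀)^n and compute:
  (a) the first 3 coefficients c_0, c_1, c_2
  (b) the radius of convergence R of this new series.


Let w = z − z₀, so z = z₀ + w.
Then -4 − z = -4 − (z₀ + w) = (-4 − z₀) − w = -10 − w.
f(z) = 1/(-10 − w)^2 = (1/(-10)^2) · (1 − w/(-10))^{−2}.
By the binomial series (1−u)^{−2} = Σ_{n≥0} C(n+1, 1) u^n for |u|<1, with u = w/(-10):
  c_n = C(n+1, 1) / (-10)^(n+2).
  c_0 = 1/(-10)^2 = 1/100.
  c_1 = 2/(-10)^3 = -1/500.
  c_2 = 3/(-10)^4 = 3/10000.
The series is valid for |w/d| < 1, i.e. |z − z₀| < |d|.
Radius of convergence: R = |-4 − z₀| = |-10| = 10 (distance from z₀ to the singularity z = -4).

c_0 = 1/100, c_1 = -1/500, c_2 = 3/10000; R = 10.


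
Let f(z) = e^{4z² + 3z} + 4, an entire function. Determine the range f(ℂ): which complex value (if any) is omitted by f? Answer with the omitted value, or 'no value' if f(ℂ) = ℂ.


Little Picard bounds the complement of f(ℂ) to at most one point.
The exponent g(z) = 4z² + 3z is a nonconstant polynomial, hence surjective onto ℂ. So e^{g(z)} takes every value in {e^w : w ∈ ℂ} = ℂ ∖ {0}. Adding 4 shifts the range to ℂ ∖ {4}. f omits exactly 4.

Omitted value: 4.


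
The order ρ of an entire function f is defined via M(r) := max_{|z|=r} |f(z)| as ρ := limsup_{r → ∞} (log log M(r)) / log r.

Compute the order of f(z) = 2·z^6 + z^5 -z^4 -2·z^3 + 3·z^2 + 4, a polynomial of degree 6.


|f(z)| ≤ Σ|c_k|·r^k = O(r^6) as r → ∞. Polynomial growth is O(e^{r^ε}) for every ε > 0 (since r^6/e^{r^ε} → 0), so ρ ≤ ε for all ε > 0, i.e. ρ = 0. Every nonconstant polynomial has order 0.
Therefore ρ = 0.

Order ρ = 0.


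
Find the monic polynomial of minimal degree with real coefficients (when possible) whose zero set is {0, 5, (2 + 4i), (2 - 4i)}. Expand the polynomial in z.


The polynomial is p(z) = ∏_{α ∈ S} (z − α), where S = {0, 5, (2 + 4i), (2 - 4i)}.
Expanding the product yields: p(z) = z^4 -9·z^3 + 40·z^2 -100·z.
Note conjugate pairs combine to real quadratics: (z − (2+4i))(z − (2−4i)) = z² − 4z + 20.
The resulting polynomial has degree 4 and real coefficients as required.

p(z) = z^4 -9·z^3 + 40·z^2 -100·z.


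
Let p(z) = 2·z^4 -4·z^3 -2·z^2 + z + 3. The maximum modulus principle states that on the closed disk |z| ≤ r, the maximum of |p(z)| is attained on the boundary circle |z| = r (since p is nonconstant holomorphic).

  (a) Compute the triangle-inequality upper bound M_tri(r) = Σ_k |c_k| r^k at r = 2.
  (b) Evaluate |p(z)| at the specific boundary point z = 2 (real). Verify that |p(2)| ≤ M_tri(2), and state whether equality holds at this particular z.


Coefficients: c_0 = 3, c_1 = 1, c_2 = -2, c_3 = -4, c_4 = 2. Radius r = 2.
Part (a). Triangle bound: M_tri(r) = Σ_k |c_k| r^k
  = |3|·2^0 + |1|·2^1 + |-2|·2^2 + |-4|·2^3 + |2|·2^4
  = 3 + 2 + 8 + 32 + 32 = 77.
This bounds M(r) := max_{|z|=r} |p(z)| from above; equality holds iff all terms c_k z^k can be made to align in phase at a single z on |z|=r.
Part (b). At z = 2 (real, on the circle |z| = r):
  p(2) = (3)·2^0 + (1)·2^1 + (-2)·2^2 + (-4)·2^3 + (2)·2^4 = -3.
  |p(2)| = 3.
Check: |p(2)| = 3 ≤ 77 = M_tri(2). ✓ Equality does not hold at z = 2 (the coefficients have mixed signs, so the terms do not all align in phase there).

M_tri(2) = 77; |p(2)| = 3; equality at z=2: no.


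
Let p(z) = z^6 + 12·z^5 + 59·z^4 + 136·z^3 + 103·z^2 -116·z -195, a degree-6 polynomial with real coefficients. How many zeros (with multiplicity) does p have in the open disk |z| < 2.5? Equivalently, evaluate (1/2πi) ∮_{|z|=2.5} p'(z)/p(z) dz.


The zeros of p are: 1, (-3 + 2i), (-3 - 2i), -3, (-2 + 1i), (-2 - 1i).
Their magnitudes are: 1, 3.606, 3.606, 3, 2.236, 2.236.
Zeros with |z| < R = 2.5: 1, (-2 + 1i), (-2 - 1i).
Count = 3.
By the argument principle, (1/2πi) ∮_{|z|=R} p'(z)/p(z) dz equals exactly this count.

Number of zeros inside |z| < 2.5: 3.


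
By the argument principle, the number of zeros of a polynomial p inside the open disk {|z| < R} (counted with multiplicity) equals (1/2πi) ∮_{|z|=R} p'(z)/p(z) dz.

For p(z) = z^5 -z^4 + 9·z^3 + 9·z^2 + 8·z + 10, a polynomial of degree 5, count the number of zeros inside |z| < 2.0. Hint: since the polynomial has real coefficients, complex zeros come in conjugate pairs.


The zeros of p are: (1 + 3i), (1 - 3i), (0 + 1i), (0 - 1i), -1.
Their magnitudes are: 3.162, 3.162, 1, 1, 1.
Zeros with |z| < R = 2.0: (0 + 1i), (0 - 1i), -1.
Count = 3.
By the argument principle, (1/2πi) ∮_{|z|=R} p'(z)/p(z) dz equals exactly this count.

Number of zeros inside |z| < 2.0: 3.


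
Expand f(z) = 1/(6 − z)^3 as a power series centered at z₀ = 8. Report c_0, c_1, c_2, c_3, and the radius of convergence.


Let w = z − z₀, so z = z₀ + w.
Then 6 − z = 6 − (z₀ + w) = (6 − z₀) − w = -2 − w.
f(z) = 1/(-2 − w)^3 = (1/(-2)^3) · (1 − w/(-2))^{−3}.
By the binomial series (1−u)^{−3} = Σ_{n≥0} C(n+2, 2) u^n for |u|<1, with u = w/(-2):
  c_n = C(n+2, 2) / (-2)^(n+3).
  c_0 = 1/(-2)^3 = -1/8.
  c_1 = 3/(-2)^4 = 3/16.
  c_2 = 6/(-2)^5 = -3/16.
  c_3 = 10/(-2)^6 = 5/32.
The series is valid for |w/d| < 1, i.e. |z − z₀| < |d|.
Radius of convergence: R = |6 − z₀| = |-2| = 2 (distance from z₀ to the singularity z = 6).

c_0 = -1/8, c_1 = 3/16, c_2 = -3/16, c_3 = 5/32; R = 2.


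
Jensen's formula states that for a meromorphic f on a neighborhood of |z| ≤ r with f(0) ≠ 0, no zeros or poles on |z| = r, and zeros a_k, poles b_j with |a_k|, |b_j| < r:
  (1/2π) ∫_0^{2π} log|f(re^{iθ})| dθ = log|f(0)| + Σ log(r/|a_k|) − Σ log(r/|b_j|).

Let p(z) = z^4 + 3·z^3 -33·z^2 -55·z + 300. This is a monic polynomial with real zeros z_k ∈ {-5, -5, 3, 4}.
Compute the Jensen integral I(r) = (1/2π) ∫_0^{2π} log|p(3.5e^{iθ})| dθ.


Zeros: -5, -5, 3, 4; r = 3.5.
Inside |z| < r: 3. Outside (|z| ≥ r): -5, -5, 4.
p(0) = 300, so log|p(0)| = log(300) = 5.7038.
Apply Jensen: I(r) = log|p(0)| + Σ_k log(r/|z_k|), summed over zeros inside |z| < r.
  log(r/|z_k|) for z_k = 3: log(3.5/3) = 0.1542
  Outside zeros (-5, -5, 4) contribute nothing to the Jensen sum.
Sum over inside zeros: 0.1542.
I(r) = log|p(0)| + (inside sum) = 5.7038 + 0.1542 = 5.8579.
Note: since some zeros are outside |z| ≤ r, the simplified n·log(r) form does NOT apply — only the inside zeros contribute.

I(r) ≈ 5.8579.


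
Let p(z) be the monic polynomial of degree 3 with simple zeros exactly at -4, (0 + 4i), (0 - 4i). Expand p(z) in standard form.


The polynomial is p(z) = ∏_{α ∈ S} (z − α), where S = {-4, (0 + 4i), (0 - 4i)}.
Expanding the product yields: p(z) = z^3 + 4·z^2 + 16·z + 64.
Note conjugate pairs combine to real quadratics: (z − (0+4i))(z − (0−4i)) = z² + 16.
The resulting polynomial has degree 3 and real coefficients as required.

p(z) = z^3 + 4·z^2 + 16·z + 64.


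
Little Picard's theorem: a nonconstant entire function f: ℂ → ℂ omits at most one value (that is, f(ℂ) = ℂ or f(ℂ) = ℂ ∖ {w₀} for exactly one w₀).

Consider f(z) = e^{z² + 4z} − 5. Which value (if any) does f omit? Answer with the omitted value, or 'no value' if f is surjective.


Little Picard bounds the complement of f(ℂ) to at most one point.
The exponent g(z) = z² + 4z is a nonconstant polynomial, hence surjective onto ℂ. So e^{g(z)} takes every value in {e^w : w ∈ ℂ} = ℂ ∖ {0}. Adding -5 shifts the range to ℂ ∖ {-5}. f omits exactly -5.

Omitted value: -5.


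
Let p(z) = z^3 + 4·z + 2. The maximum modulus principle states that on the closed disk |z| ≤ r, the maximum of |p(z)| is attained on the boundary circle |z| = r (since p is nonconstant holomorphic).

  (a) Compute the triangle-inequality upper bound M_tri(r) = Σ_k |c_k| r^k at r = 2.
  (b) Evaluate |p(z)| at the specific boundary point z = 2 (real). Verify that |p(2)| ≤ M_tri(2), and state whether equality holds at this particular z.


Coefficients: c_0 = 2, c_1 = 4, c_2 = 0, c_3 = 1. Radius r = 2.
Part (a). Triangle bound: M_tri(r) = Σ_k |c_k| r^k
  = |2|·2^0 + |4|·2^1 + |0|·2^2 + |1|·2^3
  = 2 + 8 + 0 + 8 = 18.
This bounds M(r) := max_{|z|=r} |p(z)| from above; equality holds iff all terms c_k z^k can be made to align in phase at a single z on |z|=r.
Part (b). At z = 2 (real, on the circle |z| = r):
  p(2) = (2)·2^0 + (4)·2^1 + (0)·2^2 + (1)·2^3 = 18.
  |p(2)| = 18.
Since all nonzero coefficients share the same sign, |p(2)| = 18 = M_tri(2); the triangle bound is attained at z = 2, so in fact M(r) = 18.

M_tri(2) = 18; |p(2)| = 18; equality at z=2: yes.
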